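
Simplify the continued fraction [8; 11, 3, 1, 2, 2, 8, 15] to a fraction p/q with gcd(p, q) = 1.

301815/37313

Build up convergents one term at a time:
a_0 = 8: 8/1
a_1 = 11: 89/11
a_2 = 3: 275/34
a_3 = 1: 364/45
a_4 = 2: 1003/124
a_5 = 2: 2370/293
a_6 = 8: 19963/2468
a_7 = 15: 301815/37313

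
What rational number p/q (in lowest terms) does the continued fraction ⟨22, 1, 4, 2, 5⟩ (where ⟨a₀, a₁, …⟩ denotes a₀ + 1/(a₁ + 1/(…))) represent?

Build up convergents one term at a time:
a_0 = 22: 22/1
a_1 = 1: 23/1
a_2 = 4: 114/5
a_3 = 2: 251/11
a_4 = 5: 1369/60

1369/60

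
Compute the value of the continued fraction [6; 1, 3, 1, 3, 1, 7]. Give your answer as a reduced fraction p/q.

Use the convergent recurrence hₖ = aₖ·hₖ₋₁ + hₖ₋₂ (and likewise for the denominators kₖ):
a_0 = 6: 6/1
a_1 = 1: 7/1
a_2 = 3: 27/4
a_3 = 1: 34/5
a_4 = 3: 129/19
a_5 = 1: 163/24
a_6 = 7: 1270/187

1270/187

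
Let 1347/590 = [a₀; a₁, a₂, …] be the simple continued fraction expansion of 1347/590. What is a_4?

7

Apply division with remainder until the remainder is 0:
1347 = 2·590 + 167, so a_0 = 2
590 = 3·167 + 89, so a_1 = 3
167 = 1·89 + 78, so a_2 = 1
89 = 1·78 + 11, so a_3 = 1
78 = 7·11 + 1, so a_4 = 7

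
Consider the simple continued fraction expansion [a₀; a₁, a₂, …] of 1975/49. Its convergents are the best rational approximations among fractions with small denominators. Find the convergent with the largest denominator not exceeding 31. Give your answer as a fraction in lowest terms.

List convergents until the denominator exceeds the bound:
a_0 = 40: 40/1  (≤ bound)
a_1 = 3: 121/3  (≤ bound)
a_2 = 3: 403/10  (≤ bound)
a_3 = 1: 524/13  (≤ bound)
a_4 = 3: 1975/49  (> 31, stop)

524/13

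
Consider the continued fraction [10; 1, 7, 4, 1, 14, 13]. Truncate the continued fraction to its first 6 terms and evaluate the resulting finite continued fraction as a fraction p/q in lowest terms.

6603/607

Work from the innermost term outward:
Start with 14.
1 + 1/(14/1) = 1 + 1/14 = 15/14
4 + 1/(15/14) = 4 + 14/15 = 74/15
7 + 1/(74/15) = 7 + 15/74 = 533/74
1 + 1/(533/74) = 1 + 74/533 = 607/533
10 + 1/(607/533) = 10 + 533/607 = 6603/607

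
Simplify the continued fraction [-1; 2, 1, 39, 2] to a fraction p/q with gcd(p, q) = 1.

-160/241

Build up convergents one term at a time:
a_0 = -1: -1/1
a_1 = 2: -1/2
a_2 = 1: -2/3
a_3 = 39: -79/119
a_4 = 2: -160/241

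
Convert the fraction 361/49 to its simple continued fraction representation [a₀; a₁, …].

[7; 2, 1, 2, 1, 1, 2]

Run the Euclidean algorithm, recording each quotient:
361 ÷ 49 → quotient 7, remainder 18
49 ÷ 18 → quotient 2, remainder 13
18 ÷ 13 → quotient 1, remainder 5
13 ÷ 5 → quotient 2, remainder 3
5 ÷ 3 → quotient 1, remainder 2
3 ÷ 2 → quotient 1, remainder 1
2 ÷ 1 → quotient 2, remainder 0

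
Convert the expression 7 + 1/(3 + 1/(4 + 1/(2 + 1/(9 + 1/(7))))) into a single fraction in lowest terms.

14233/1947

Start with 7.
9 + 1/(7/1) = 9 + 1/7 = 64/7
2 + 1/(64/7) = 2 + 7/64 = 135/64
4 + 1/(135/64) = 4 + 64/135 = 604/135
3 + 1/(604/135) = 3 + 135/604 = 1947/604
7 + 1/(1947/604) = 7 + 604/1947 = 14233/1947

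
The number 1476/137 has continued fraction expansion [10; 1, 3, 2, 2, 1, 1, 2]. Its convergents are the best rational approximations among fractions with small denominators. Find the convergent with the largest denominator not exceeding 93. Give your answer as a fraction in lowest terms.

571/53

a_0 = 10: 10/1  (≤ bound)
a_1 = 1: 11/1  (≤ bound)
a_2 = 3: 43/4  (≤ bound)
a_3 = 2: 97/9  (≤ bound)
a_4 = 2: 237/22  (≤ bound)
a_5 = 1: 334/31  (≤ bound)
a_6 = 1: 571/53  (≤ bound)
a_7 = 2: 1476/137  (> 93, stop)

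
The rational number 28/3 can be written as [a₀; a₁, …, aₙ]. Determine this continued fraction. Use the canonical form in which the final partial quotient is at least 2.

[9; 3]

Run the Euclidean algorithm, recording each quotient:
28 = 9·3 + 1, so a_0 = 9
3 = 3·1 + 0, so a_1 = 3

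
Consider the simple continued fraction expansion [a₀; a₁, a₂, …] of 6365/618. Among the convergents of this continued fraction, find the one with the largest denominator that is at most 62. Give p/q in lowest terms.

a_0 = 10: 10/1  (≤ bound)
a_1 = 3: 31/3  (≤ bound)
a_2 = 2: 72/7  (≤ bound)
a_3 = 1: 103/10  (≤ bound)
a_4 = 14: 1514/147  (> 62, stop)

103/10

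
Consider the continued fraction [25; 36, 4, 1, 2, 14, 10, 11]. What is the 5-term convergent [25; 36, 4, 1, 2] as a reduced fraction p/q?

12689/507

Work from the innermost term outward:
Start with 2.
1 + 1/(2/1) = 1 + 1/2 = 3/2
4 + 1/(3/2) = 4 + 2/3 = 14/3
36 + 1/(14/3) = 36 + 3/14 = 507/14
25 + 1/(507/14) = 25 + 14/507 = 12689/507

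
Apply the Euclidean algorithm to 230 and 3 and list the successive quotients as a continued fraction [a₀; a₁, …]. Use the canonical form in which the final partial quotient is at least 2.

⌊230/3⌋ = 76, remainder 2
⌊3/2⌋ = 1, remainder 1
⌊2/1⌋ = 2, remainder 0

[76; 1, 2]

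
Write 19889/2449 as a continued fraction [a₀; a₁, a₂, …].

[8; 8, 4, 14, 1, 1, 2]

Apply division with remainder until the remainder is 0:
⌊19889/2449⌋ = 8, remainder 297
⌊2449/297⌋ = 8, remainder 73
⌊297/73⌋ = 4, remainder 5
⌊73/5⌋ = 14, remainder 3
⌊5/3⌋ = 1, remainder 2
⌊3/2⌋ = 1, remainder 1
⌊2/1⌋ = 2, remainder 0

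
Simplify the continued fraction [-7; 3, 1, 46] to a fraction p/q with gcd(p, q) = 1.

-1262/187

a_0 = -7: -7/1
a_1 = 3: -20/3
a_2 = 1: -27/4
a_3 = 46: -1262/187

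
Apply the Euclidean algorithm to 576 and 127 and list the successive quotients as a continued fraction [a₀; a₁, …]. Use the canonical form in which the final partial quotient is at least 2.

[4; 1, 1, 6, 1, 1, 4]

576 = 4·127 + 68, so a_0 = 4
127 = 1·68 + 59, so a_1 = 1
68 = 1·59 + 9, so a_2 = 1
59 = 6·9 + 5, so a_3 = 6
9 = 1·5 + 4, so a_4 = 1
5 = 1·4 + 1, so a_5 = 1
4 = 4·1 + 0, so a_6 = 4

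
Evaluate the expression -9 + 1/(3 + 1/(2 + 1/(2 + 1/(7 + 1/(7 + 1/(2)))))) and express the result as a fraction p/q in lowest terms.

Compute successive convergents:
a_0 = -9: -9/1
a_1 = 3: -26/3
a_2 = 2: -61/7
a_3 = 2: -148/17
a_4 = 7: -1097/126
a_5 = 7: -7827/899
a_6 = 2: -16751/1924

-16751/1924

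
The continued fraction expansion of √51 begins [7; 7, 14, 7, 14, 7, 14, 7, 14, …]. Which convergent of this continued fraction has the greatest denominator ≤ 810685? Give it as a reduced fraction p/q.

499850/69993

a_0 = 7: 7/1  (≤ bound)
a_1 = 7: 50/7  (≤ bound)
a_2 = 14: 707/99  (≤ bound)
a_3 = 7: 4999/700  (≤ bound)
a_4 = 14: 70693/9899  (≤ bound)
a_5 = 7: 499850/69993  (≤ bound)
a_6 = 14: 7068593/989801  (> 810685, stop)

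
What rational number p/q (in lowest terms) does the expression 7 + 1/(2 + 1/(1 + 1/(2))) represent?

59/8

Build up convergents one term at a time:
a_0 = 7: 7/1
a_1 = 2: 15/2
a_2 = 1: 22/3
a_3 = 2: 59/8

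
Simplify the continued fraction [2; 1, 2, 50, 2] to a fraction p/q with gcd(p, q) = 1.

Start with 2.
50 + 1/(2/1) = 50 + 1/2 = 101/2
2 + 1/(101/2) = 2 + 2/101 = 204/101
1 + 1/(204/101) = 1 + 101/204 = 305/204
2 + 1/(305/204) = 2 + 204/305 = 814/305

814/305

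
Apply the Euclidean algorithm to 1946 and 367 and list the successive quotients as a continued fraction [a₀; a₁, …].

[5; 3, 3, 3, 1, 3, 2]

⌊1946/367⌋ = 5, remainder 111
⌊367/111⌋ = 3, remainder 34
⌊111/34⌋ = 3, remainder 9
⌊34/9⌋ = 3, remainder 7
⌊9/7⌋ = 1, remainder 2
⌊7/2⌋ = 3, remainder 1
⌊2/1⌋ = 2, remainder 0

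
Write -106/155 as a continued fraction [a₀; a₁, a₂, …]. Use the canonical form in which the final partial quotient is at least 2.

[-1; 3, 6, 8]

Apply division with remainder until the remainder is 0:
-106 ÷ 155 → quotient -1, remainder 49
155 ÷ 49 → quotient 3, remainder 8
49 ÷ 8 → quotient 6, remainder 1
8 ÷ 1 → quotient 8, remainder 0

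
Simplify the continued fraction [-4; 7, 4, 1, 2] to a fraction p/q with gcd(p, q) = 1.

-390/101

Starting at the tail and folding back:
Start with 2.
1 + 1/(2/1) = 1 + 1/2 = 3/2
4 + 1/(3/2) = 4 + 2/3 = 14/3
7 + 1/(14/3) = 7 + 3/14 = 101/14
-4 + 1/(101/14) = -4 + 14/101 = -390/101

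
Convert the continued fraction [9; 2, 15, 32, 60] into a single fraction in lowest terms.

565914/59671

a_0 = 9: 9/1
a_1 = 2: 19/2
a_2 = 15: 294/31
a_3 = 32: 9427/994
a_4 = 60: 565914/59671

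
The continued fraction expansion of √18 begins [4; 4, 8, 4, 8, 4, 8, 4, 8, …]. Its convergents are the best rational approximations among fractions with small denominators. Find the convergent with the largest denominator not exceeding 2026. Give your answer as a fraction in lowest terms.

4756/1121

a_0 = 4: 4/1  (≤ bound)
a_1 = 4: 17/4  (≤ bound)
a_2 = 8: 140/33  (≤ bound)
a_3 = 4: 577/136  (≤ bound)
a_4 = 8: 4756/1121  (≤ bound)
a_5 = 4: 19601/4620  (> 2026, stop)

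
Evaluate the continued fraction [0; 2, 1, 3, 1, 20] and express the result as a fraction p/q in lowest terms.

a_0 = 0: 0/1
a_1 = 2: 1/2
a_2 = 1: 1/3
a_3 = 3: 4/11
a_4 = 1: 5/14
a_5 = 20: 104/291

104/291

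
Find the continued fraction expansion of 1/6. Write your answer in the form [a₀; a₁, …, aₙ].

⌊1/6⌋ = 0, remainder 1
⌊6/1⌋ = 6, remainder 0

[0; 6]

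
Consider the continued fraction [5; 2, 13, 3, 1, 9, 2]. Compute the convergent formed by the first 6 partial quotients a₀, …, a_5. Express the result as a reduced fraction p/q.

5882/1073

Start with 9.
1 + 1/(9/1) = 1 + 1/9 = 10/9
3 + 1/(10/9) = 3 + 9/10 = 39/10
13 + 1/(39/10) = 13 + 10/39 = 517/39
2 + 1/(517/39) = 2 + 39/517 = 1073/517
5 + 1/(1073/517) = 5 + 517/1073 = 5882/1073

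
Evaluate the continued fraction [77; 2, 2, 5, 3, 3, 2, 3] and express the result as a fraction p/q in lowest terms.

Starting at the tail and folding back:
Start with 3.
2 + 1/(3/1) = 2 + 1/3 = 7/3
3 + 1/(7/3) = 3 + 3/7 = 24/7
3 + 1/(24/7) = 3 + 7/24 = 79/24
5 + 1/(79/24) = 5 + 24/79 = 419/79
2 + 1/(419/79) = 2 + 79/419 = 917/419
2 + 1/(917/419) = 2 + 419/917 = 2253/917
77 + 1/(2253/917) = 77 + 917/2253 = 174398/2253

174398/2253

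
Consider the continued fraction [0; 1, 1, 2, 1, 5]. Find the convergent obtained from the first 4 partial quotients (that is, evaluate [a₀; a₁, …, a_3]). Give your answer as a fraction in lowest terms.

3/5

Compute successive convergents:
a_0 = 0: 0/1
a_1 = 1: 1/1
a_2 = 1: 1/2
a_3 = 2: 3/5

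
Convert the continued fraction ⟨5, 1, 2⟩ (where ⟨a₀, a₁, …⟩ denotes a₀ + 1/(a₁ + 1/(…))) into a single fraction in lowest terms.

17/3

a_0 = 5: 5/1
a_1 = 1: 6/1
a_2 = 2: 17/3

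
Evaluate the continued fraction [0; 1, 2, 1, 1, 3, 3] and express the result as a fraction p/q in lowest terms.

Compute successive convergents:
a_0 = 0: 0/1
a_1 = 1: 1/1
a_2 = 2: 2/3
a_3 = 1: 3/4
a_4 = 1: 5/7
a_5 = 3: 18/25
a_6 = 3: 59/82

59/82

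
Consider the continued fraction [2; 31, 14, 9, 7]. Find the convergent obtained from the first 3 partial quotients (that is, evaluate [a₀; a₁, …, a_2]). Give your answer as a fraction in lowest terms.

a_0 = 2: 2/1
a_1 = 31: 63/31
a_2 = 14: 884/435

884/435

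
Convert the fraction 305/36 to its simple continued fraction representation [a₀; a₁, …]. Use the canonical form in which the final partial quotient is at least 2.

[8; 2, 8, 2]

Run the Euclidean algorithm, recording each quotient:
⌊305/36⌋ = 8, remainder 17
⌊36/17⌋ = 2, remainder 2
⌊17/2⌋ = 8, remainder 1
⌊2/1⌋ = 2, remainder 0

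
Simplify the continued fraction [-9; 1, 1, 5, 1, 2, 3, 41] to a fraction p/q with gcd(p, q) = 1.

Start with 41.
3 + 1/(41/1) = 3 + 1/41 = 124/41
2 + 1/(124/41) = 2 + 41/124 = 289/124
1 + 1/(289/124) = 1 + 124/289 = 413/289
5 + 1/(413/289) = 5 + 289/413 = 2354/413
1 + 1/(2354/413) = 1 + 413/2354 = 2767/2354
1 + 1/(2767/2354) = 1 + 2354/2767 = 5121/2767
-9 + 1/(5121/2767) = -9 + 2767/5121 = -43322/5121

-43322/5121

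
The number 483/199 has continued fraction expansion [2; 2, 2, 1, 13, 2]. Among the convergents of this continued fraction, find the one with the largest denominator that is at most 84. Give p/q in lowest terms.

a_0 = 2: 2/1  (≤ bound)
a_1 = 2: 5/2  (≤ bound)
a_2 = 2: 12/5  (≤ bound)
a_3 = 1: 17/7  (≤ bound)
a_4 = 13: 233/96  (> 84, stop)

17/7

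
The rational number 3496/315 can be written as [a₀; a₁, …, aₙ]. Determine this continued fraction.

[11; 10, 6, 5]

Apply division with remainder until the remainder is 0:
3496 ÷ 315 → quotient 11, remainder 31
315 ÷ 31 → quotient 10, remainder 5
31 ÷ 5 → quotient 6, remainder 1
5 ÷ 1 → quotient 5, remainder 0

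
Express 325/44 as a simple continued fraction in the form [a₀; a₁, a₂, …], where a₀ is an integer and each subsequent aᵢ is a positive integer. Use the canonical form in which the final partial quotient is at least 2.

325 = 7·44 + 17, so a_0 = 7
44 = 2·17 + 10, so a_1 = 2
17 = 1·10 + 7, so a_2 = 1
10 = 1·7 + 3, so a_3 = 1
7 = 2·3 + 1, so a_4 = 2
3 = 3·1 + 0, so a_5 = 3

[7; 2, 1, 1, 2, 3]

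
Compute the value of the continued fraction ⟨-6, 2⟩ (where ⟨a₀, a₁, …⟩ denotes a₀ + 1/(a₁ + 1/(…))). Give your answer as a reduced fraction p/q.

-11/2

Start with 2.
-6 + 1/(2/1) = -6 + 1/2 = -11/2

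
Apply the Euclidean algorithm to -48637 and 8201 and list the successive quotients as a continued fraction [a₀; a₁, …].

[-6; 14, 2, 2, 2, 1, 2, 12]

-48637 ÷ 8201 → quotient -6, remainder 569
8201 ÷ 569 → quotient 14, remainder 235
569 ÷ 235 → quotient 2, remainder 99
235 ÷ 99 → quotient 2, remainder 37
99 ÷ 37 → quotient 2, remainder 25
37 ÷ 25 → quotient 1, remainder 12
25 ÷ 12 → quotient 2, remainder 1
12 ÷ 1 → quotient 12, remainder 0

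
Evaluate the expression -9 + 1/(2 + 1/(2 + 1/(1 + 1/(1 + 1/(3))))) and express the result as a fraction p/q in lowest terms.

Start with 3.
1 + 1/(3/1) = 1 + 1/3 = 4/3
1 + 1/(4/3) = 1 + 3/4 = 7/4
2 + 1/(7/4) = 2 + 4/7 = 18/7
2 + 1/(18/7) = 2 + 7/18 = 43/18
-9 + 1/(43/18) = -9 + 18/43 = -369/43

-369/43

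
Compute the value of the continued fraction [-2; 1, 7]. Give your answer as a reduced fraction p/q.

Start with 7.
1 + 1/(7/1) = 1 + 1/7 = 8/7
-2 + 1/(8/7) = -2 + 7/8 = -9/8

-9/8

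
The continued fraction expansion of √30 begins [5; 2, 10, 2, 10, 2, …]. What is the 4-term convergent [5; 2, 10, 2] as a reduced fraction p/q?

a_0 = 5: 5/1
a_1 = 2: 11/2
a_2 = 10: 115/21
a_3 = 2: 241/44

241/44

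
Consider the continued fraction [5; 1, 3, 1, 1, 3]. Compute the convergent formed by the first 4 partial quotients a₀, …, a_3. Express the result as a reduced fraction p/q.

Build up convergents one term at a time:
a_0 = 5: 5/1
a_1 = 1: 6/1
a_2 = 3: 23/4
a_3 = 1: 29/5

29/5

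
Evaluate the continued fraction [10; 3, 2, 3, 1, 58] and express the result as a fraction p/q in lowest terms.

Collapse the nested fraction from the inside out:
Start with 58.
1 + 1/(58/1) = 1 + 1/58 = 59/58
3 + 1/(59/58) = 3 + 58/59 = 235/59
2 + 1/(235/59) = 2 + 59/235 = 529/235
3 + 1/(529/235) = 3 + 235/529 = 1822/529
10 + 1/(1822/529) = 10 + 529/1822 = 18749/1822

18749/1822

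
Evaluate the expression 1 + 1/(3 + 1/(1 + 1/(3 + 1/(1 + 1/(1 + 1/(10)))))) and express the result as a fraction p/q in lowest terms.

454/359

Build up convergents one term at a time:
a_0 = 1: 1/1
a_1 = 3: 4/3
a_2 = 1: 5/4
a_3 = 3: 19/15
a_4 = 1: 24/19
a_5 = 1: 43/34
a_6 = 10: 454/359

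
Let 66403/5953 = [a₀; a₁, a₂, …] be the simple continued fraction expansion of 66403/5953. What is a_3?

⌊66403/5953⌋ = 11, remainder 920
⌊5953/920⌋ = 6, remainder 433
⌊920/433⌋ = 2, remainder 54
⌊433/54⌋ = 8, remainder 1

8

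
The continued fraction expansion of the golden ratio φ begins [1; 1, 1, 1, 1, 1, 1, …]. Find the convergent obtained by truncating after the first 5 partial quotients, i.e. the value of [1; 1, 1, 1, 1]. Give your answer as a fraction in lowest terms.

a_0 = 1: 1/1
a_1 = 1: 2/1
a_2 = 1: 3/2
a_3 = 1: 5/3
a_4 = 1: 8/5

8/5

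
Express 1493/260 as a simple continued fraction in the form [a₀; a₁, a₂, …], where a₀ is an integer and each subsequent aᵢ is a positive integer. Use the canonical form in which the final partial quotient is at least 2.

1493 = 5·260 + 193, so a_0 = 5
260 = 1·193 + 67, so a_1 = 1
193 = 2·67 + 59, so a_2 = 2
67 = 1·59 + 8, so a_3 = 1
59 = 7·8 + 3, so a_4 = 7
8 = 2·3 + 2, so a_5 = 2
3 = 1·2 + 1, so a_6 = 1
2 = 2·1 + 0, so a_7 = 2

[5; 1, 2, 1, 7, 2, 1, 2]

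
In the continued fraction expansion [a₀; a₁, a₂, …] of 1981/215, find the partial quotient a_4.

15

1981 ÷ 215 → quotient 9, remainder 46
215 ÷ 46 → quotient 4, remainder 31
46 ÷ 31 → quotient 1, remainder 15
31 ÷ 15 → quotient 2, remainder 1
15 ÷ 1 → quotient 15, remainder 0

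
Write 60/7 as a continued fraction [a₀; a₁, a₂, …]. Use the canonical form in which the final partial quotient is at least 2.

60 ÷ 7 → quotient 8, remainder 4
7 ÷ 4 → quotient 1, remainder 3
4 ÷ 3 → quotient 1, remainder 1
3 ÷ 1 → quotient 3, remainder 0

[8; 1, 1, 3]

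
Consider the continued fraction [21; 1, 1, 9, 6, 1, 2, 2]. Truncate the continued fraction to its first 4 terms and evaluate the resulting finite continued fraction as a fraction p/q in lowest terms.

409/19

a_0 = 21: 21/1
a_1 = 1: 22/1
a_2 = 1: 43/2
a_3 = 9: 409/19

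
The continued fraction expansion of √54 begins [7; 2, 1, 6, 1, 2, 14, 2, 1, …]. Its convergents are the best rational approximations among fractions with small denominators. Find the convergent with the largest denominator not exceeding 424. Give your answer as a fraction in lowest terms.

a_0 = 7: 7/1  (≤ bound)
a_1 = 2: 15/2  (≤ bound)
a_2 = 1: 22/3  (≤ bound)
a_3 = 6: 147/20  (≤ bound)
a_4 = 1: 169/23  (≤ bound)
a_5 = 2: 485/66  (≤ bound)
a_6 = 14: 6959/947  (> 424, stop)

485/66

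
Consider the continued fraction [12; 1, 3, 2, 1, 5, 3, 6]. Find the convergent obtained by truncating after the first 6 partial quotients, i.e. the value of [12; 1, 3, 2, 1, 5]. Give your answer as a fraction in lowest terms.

a_0 = 12: 12/1
a_1 = 1: 13/1
a_2 = 3: 51/4
a_3 = 2: 115/9
a_4 = 1: 166/13
a_5 = 5: 945/74

945/74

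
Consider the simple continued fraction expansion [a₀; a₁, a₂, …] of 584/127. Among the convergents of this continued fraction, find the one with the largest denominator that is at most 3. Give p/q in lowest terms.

a_0 = 4: 4/1  (≤ bound)
a_1 = 1: 5/1  (≤ bound)
a_2 = 1: 9/2  (≤ bound)
a_3 = 2: 23/5  (> 3, stop)

9/2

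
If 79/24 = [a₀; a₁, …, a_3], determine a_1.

3

79 = 3·24 + 7, so a_0 = 3
24 = 3·7 + 3, so a_1 = 3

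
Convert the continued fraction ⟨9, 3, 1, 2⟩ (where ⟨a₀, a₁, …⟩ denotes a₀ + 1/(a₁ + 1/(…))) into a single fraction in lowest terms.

a_0 = 9: 9/1
a_1 = 3: 28/3
a_2 = 1: 37/4
a_3 = 2: 102/11

102/11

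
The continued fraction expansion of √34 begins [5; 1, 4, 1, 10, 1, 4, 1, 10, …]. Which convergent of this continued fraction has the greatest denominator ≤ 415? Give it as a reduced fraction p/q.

2035/349

List convergents until the denominator exceeds the bound:
a_0 = 5: 5/1  (≤ bound)
a_1 = 1: 6/1  (≤ bound)
a_2 = 4: 29/5  (≤ bound)
a_3 = 1: 35/6  (≤ bound)
a_4 = 10: 379/65  (≤ bound)
a_5 = 1: 414/71  (≤ bound)
a_6 = 4: 2035/349  (≤ bound)
a_7 = 1: 2449/420  (> 415, stop)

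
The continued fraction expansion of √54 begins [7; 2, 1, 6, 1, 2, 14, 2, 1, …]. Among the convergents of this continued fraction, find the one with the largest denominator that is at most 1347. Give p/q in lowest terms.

6959/947

List convergents until the denominator exceeds the bound:
a_0 = 7: 7/1  (≤ bound)
a_1 = 2: 15/2  (≤ bound)
a_2 = 1: 22/3  (≤ bound)
a_3 = 6: 147/20  (≤ bound)
a_4 = 1: 169/23  (≤ bound)
a_5 = 2: 485/66  (≤ bound)
a_6 = 14: 6959/947  (≤ bound)
a_7 = 2: 14403/1960  (> 1347, stop)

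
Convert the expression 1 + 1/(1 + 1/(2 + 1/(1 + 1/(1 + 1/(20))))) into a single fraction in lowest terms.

247/144

Starting at the tail and folding back:
Start with 20.
1 + 1/(20/1) = 1 + 1/20 = 21/20
1 + 1/(21/20) = 1 + 20/21 = 41/21
2 + 1/(41/21) = 2 + 21/41 = 103/41
1 + 1/(103/41) = 1 + 41/103 = 144/103
1 + 1/(144/103) = 1 + 103/144 = 247/144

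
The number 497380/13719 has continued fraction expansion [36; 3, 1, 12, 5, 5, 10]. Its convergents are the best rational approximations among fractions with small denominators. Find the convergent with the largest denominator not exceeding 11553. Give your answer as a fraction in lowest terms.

48799/1346

a_0 = 36: 36/1  (≤ bound)
a_1 = 3: 109/3  (≤ bound)
a_2 = 1: 145/4  (≤ bound)
a_3 = 12: 1849/51  (≤ bound)
a_4 = 5: 9390/259  (≤ bound)
a_5 = 5: 48799/1346  (≤ bound)
a_6 = 10: 497380/13719  (> 11553, stop)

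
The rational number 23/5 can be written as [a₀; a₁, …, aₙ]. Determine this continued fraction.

[4; 1, 1, 2]

Repeatedly divide and take the remainder:
⌊23/5⌋ = 4, remainder 3
⌊5/3⌋ = 1, remainder 2
⌊3/2⌋ = 1, remainder 1
⌊2/1⌋ = 2, remainder 0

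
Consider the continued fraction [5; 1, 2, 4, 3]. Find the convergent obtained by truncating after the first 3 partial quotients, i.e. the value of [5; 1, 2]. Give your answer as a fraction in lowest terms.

17/3

Collapse the nested fraction from the inside out:
Start with 2.
1 + 1/(2/1) = 1 + 1/2 = 3/2
5 + 1/(3/2) = 5 + 2/3 = 17/3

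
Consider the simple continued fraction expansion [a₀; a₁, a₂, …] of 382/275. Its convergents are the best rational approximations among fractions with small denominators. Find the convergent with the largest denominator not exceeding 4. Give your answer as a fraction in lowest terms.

List convergents until the denominator exceeds the bound:
a_0 = 1: 1/1  (≤ bound)
a_1 = 2: 3/2  (≤ bound)
a_2 = 1: 4/3  (≤ bound)
a_3 = 1: 7/5  (> 4, stop)

4/3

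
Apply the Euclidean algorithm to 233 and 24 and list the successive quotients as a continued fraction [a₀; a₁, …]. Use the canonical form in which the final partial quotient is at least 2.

233 ÷ 24 → quotient 9, remainder 17
24 ÷ 17 → quotient 1, remainder 7
17 ÷ 7 → quotient 2, remainder 3
7 ÷ 3 → quotient 2, remainder 1
3 ÷ 1 → quotient 3, remainder 0

[9; 1, 2, 2, 3]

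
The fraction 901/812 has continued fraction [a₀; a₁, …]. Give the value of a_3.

⌊901/812⌋ = 1, remainder 89
⌊812/89⌋ = 9, remainder 11
⌊89/11⌋ = 8, remainder 1
⌊11/1⌋ = 11, remainder 0

11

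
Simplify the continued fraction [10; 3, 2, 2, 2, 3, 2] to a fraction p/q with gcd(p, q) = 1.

Collapse the nested fraction from the inside out:
Start with 2.
3 + 1/(2/1) = 3 + 1/2 = 7/2
2 + 1/(7/2) = 2 + 2/7 = 16/7
2 + 1/(16/7) = 2 + 7/16 = 39/16
2 + 1/(39/16) = 2 + 16/39 = 94/39
3 + 1/(94/39) = 3 + 39/94 = 321/94
10 + 1/(321/94) = 10 + 94/321 = 3304/321

3304/321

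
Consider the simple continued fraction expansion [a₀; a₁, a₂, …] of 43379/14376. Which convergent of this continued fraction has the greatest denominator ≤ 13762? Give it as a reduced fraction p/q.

a_0 = 3: 3/1  (≤ bound)
a_1 = 57: 172/57  (≤ bound)
a_2 = 3: 519/172  (≤ bound)
a_3 = 1: 691/229  (≤ bound)
a_4 = 1: 1210/401  (≤ bound)
a_5 = 1: 1901/630  (≤ bound)
a_6 = 3: 6913/2291  (≤ bound)
a_7 = 6: 43379/14376  (> 13762, stop)

6913/2291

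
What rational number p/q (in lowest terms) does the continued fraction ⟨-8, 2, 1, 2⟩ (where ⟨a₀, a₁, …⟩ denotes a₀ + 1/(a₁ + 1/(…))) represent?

a_0 = -8: -8/1
a_1 = 2: -15/2
a_2 = 1: -23/3
a_3 = 2: -61/8

-61/8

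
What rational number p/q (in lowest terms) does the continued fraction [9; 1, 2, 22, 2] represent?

1325/137

a_0 = 9: 9/1
a_1 = 1: 10/1
a_2 = 2: 29/3
a_3 = 22: 648/67
a_4 = 2: 1325/137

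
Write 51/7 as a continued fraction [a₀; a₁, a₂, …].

Apply division with remainder until the remainder is 0:
51 ÷ 7 → quotient 7, remainder 2
7 ÷ 2 → quotient 3, remainder 1
2 ÷ 1 → quotient 2, remainder 0

[7; 3, 2]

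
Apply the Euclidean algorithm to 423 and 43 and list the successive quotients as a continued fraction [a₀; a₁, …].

423 = 9·43 + 36, so a_0 = 9
43 = 1·36 + 7, so a_1 = 1
36 = 5·7 + 1, so a_2 = 5
7 = 7·1 + 0, so a_3 = 7

[9; 1, 5, 7]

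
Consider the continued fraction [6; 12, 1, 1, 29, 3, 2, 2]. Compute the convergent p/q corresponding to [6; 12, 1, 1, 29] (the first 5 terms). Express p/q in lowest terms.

Use the convergent recurrence hₖ = aₖ·hₖ₋₁ + hₖ₋₂ (and likewise for the denominators kₖ):
a_0 = 6: 6/1
a_1 = 12: 73/12
a_2 = 1: 79/13
a_3 = 1: 152/25
a_4 = 29: 4487/738

4487/738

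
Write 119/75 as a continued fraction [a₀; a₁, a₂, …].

119 ÷ 75 → quotient 1, remainder 44
75 ÷ 44 → quotient 1, remainder 31
44 ÷ 31 → quotient 1, remainder 13
31 ÷ 13 → quotient 2, remainder 5
13 ÷ 5 → quotient 2, remainder 3
5 ÷ 3 → quotient 1, remainder 2
3 ÷ 2 → quotient 1, remainder 1
2 ÷ 1 → quotient 2, remainder 0

[1; 1, 1, 2, 2, 1, 1, 2]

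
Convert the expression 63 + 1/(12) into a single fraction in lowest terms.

757/12

a_0 = 63: 63/1
a_1 = 12: 757/12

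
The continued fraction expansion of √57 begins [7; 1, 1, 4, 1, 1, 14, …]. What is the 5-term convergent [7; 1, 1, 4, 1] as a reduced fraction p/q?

Starting at the tail and folding back:
Start with 1.
4 + 1/(1/1) = 4 + 1/1 = 5/1
1 + 1/(5/1) = 1 + 1/5 = 6/5
1 + 1/(6/5) = 1 + 5/6 = 11/6
7 + 1/(11/6) = 7 + 6/11 = 83/11

83/11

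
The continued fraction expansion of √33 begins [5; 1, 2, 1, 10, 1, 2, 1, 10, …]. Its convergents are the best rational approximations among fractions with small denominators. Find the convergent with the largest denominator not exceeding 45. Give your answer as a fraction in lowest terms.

List convergents until the denominator exceeds the bound:
a_0 = 5: 5/1  (≤ bound)
a_1 = 1: 6/1  (≤ bound)
a_2 = 2: 17/3  (≤ bound)
a_3 = 1: 23/4  (≤ bound)
a_4 = 10: 247/43  (≤ bound)
a_5 = 1: 270/47  (> 45, stop)

247/43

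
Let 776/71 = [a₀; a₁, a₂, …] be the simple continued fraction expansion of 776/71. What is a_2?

Run the Euclidean algorithm, recording each quotient:
776 = 10·71 + 66, so a_0 = 10
71 = 1·66 + 5, so a_1 = 1
66 = 13·5 + 1, so a_2 = 13

13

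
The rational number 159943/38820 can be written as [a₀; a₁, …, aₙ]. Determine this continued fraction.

159943 ÷ 38820 → quotient 4, remainder 4663
38820 ÷ 4663 → quotient 8, remainder 1516
4663 ÷ 1516 → quotient 3, remainder 115
1516 ÷ 115 → quotient 13, remainder 21
115 ÷ 21 → quotient 5, remainder 10
21 ÷ 10 → quotient 2, remainder 1
10 ÷ 1 → quotient 10, remainder 0

[4; 8, 3, 13, 5, 2, 10]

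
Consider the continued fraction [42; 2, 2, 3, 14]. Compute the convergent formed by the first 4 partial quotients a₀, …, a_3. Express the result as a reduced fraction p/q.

721/17

a_0 = 42: 42/1
a_1 = 2: 85/2
a_2 = 2: 212/5
a_3 = 3: 721/17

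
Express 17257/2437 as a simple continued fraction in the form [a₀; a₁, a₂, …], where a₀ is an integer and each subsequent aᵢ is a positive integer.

[7; 12, 3, 4, 15]

Run the Euclidean algorithm, recording each quotient:
17257 ÷ 2437 → quotient 7, remainder 198
2437 ÷ 198 → quotient 12, remainder 61
198 ÷ 61 → quotient 3, remainder 15
61 ÷ 15 → quotient 4, remainder 1
15 ÷ 1 → quotient 15, remainder 0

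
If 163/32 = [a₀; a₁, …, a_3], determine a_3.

2

Apply division with remainder until the remainder is 0:
⌊163/32⌋ = 5, remainder 3
⌊32/3⌋ = 10, remainder 2
⌊3/2⌋ = 1, remainder 1
⌊2/1⌋ = 2, remainder 0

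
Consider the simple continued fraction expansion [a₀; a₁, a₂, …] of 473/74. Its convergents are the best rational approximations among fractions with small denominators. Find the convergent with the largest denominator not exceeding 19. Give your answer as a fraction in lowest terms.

List convergents until the denominator exceeds the bound:
a_0 = 6: 6/1  (≤ bound)
a_1 = 2: 13/2  (≤ bound)
a_2 = 1: 19/3  (≤ bound)
a_3 = 1: 32/5  (≤ bound)
a_4 = 4: 147/23  (> 19, stop)

32/5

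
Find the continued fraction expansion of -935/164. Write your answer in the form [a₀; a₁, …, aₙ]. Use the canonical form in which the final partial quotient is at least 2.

[-6; 3, 2, 1, 7, 2]

⌊-935/164⌋ = -6, remainder 49
⌊164/49⌋ = 3, remainder 17
⌊49/17⌋ = 2, remainder 15
⌊17/15⌋ = 1, remainder 2
⌊15/2⌋ = 7, remainder 1
⌊2/1⌋ = 2, remainder 0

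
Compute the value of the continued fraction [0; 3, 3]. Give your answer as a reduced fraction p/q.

3/10

Use the convergent recurrence hₖ = aₖ·hₖ₋₁ + hₖ₋₂ (and likewise for the denominators kₖ):
a_0 = 0: 0/1
a_1 = 3: 1/3
a_2 = 3: 3/10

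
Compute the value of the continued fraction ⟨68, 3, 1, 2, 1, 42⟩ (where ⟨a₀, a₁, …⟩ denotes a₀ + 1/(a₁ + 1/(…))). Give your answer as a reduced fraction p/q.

43759/641

Work from the innermost term outward:
Start with 42.
1 + 1/(42/1) = 1 + 1/42 = 43/42
2 + 1/(43/42) = 2 + 42/43 = 128/43
1 + 1/(128/43) = 1 + 43/128 = 171/128
3 + 1/(171/128) = 3 + 128/171 = 641/171
68 + 1/(641/171) = 68 + 171/641 = 43759/641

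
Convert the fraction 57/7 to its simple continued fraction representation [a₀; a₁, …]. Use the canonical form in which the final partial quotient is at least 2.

[8; 7]

57 ÷ 7 → quotient 8, remainder 1
7 ÷ 1 → quotient 7, remainder 0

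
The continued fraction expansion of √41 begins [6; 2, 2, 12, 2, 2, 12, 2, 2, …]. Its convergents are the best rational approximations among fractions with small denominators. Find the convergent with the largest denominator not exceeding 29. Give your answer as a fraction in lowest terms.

a_0 = 6: 6/1  (≤ bound)
a_1 = 2: 13/2  (≤ bound)
a_2 = 2: 32/5  (≤ bound)
a_3 = 12: 397/62  (> 29, stop)

32/5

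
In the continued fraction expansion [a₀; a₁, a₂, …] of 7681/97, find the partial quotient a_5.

Apply division with remainder until the remainder is 0:
7681 ÷ 97 → quotient 79, remainder 18
97 ÷ 18 → quotient 5, remainder 7
18 ÷ 7 → quotient 2, remainder 4
7 ÷ 4 → quotient 1, remainder 3
4 ÷ 3 → quotient 1, remainder 1
3 ÷ 1 → quotient 3, remainder 0

3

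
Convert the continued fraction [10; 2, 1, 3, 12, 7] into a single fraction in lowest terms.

Start with 7.
12 + 1/(7/1) = 12 + 1/7 = 85/7
3 + 1/(85/7) = 3 + 7/85 = 262/85
1 + 1/(262/85) = 1 + 85/262 = 347/262
2 + 1/(347/262) = 2 + 262/347 = 956/347
10 + 1/(956/347) = 10 + 347/956 = 9907/956

9907/956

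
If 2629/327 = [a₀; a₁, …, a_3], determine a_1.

25

2629 ÷ 327 → quotient 8, remainder 13
327 ÷ 13 → quotient 25, remainder 2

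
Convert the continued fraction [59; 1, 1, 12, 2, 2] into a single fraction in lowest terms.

7678/129

Start with 2.
2 + 1/(2/1) = 2 + 1/2 = 5/2
12 + 1/(5/2) = 12 + 2/5 = 62/5
1 + 1/(62/5) = 1 + 5/62 = 67/62
1 + 1/(67/62) = 1 + 62/67 = 129/67
59 + 1/(129/67) = 59 + 67/129 = 7678/129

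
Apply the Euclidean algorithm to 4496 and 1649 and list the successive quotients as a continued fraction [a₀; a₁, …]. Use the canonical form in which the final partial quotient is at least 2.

[2; 1, 2, 1, 1, 1, 10, 14]

⌊4496/1649⌋ = 2, remainder 1198
⌊1649/1198⌋ = 1, remainder 451
⌊1198/451⌋ = 2, remainder 296
⌊451/296⌋ = 1, remainder 155
⌊296/155⌋ = 1, remainder 141
⌊155/141⌋ = 1, remainder 14
⌊141/14⌋ = 10, remainder 1
⌊14/1⌋ = 14, remainder 0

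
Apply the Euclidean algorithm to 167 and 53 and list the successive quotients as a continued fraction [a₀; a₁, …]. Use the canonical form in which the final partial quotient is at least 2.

[3; 6, 1, 1, 1, 2]

167 = 3·53 + 8, so a_0 = 3
53 = 6·8 + 5, so a_1 = 6
8 = 1·5 + 3, so a_2 = 1
5 = 1·3 + 2, so a_3 = 1
3 = 1·2 + 1, so a_4 = 1
2 = 2·1 + 0, so a_5 = 2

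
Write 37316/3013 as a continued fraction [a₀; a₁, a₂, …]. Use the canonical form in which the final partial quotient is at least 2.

37316 = 12·3013 + 1160, so a_0 = 12
3013 = 2·1160 + 693, so a_1 = 2
1160 = 1·693 + 467, so a_2 = 1
693 = 1·467 + 226, so a_3 = 1
467 = 2·226 + 15, so a_4 = 2
226 = 15·15 + 1, so a_5 = 15
15 = 15·1 + 0, so a_6 = 15

[12; 2, 1, 1, 2, 15, 15]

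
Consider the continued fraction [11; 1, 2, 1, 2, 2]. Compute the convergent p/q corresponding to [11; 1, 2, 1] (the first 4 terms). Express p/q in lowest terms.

a_0 = 11: 11/1
a_1 = 1: 12/1
a_2 = 2: 35/3
a_3 = 1: 47/4

47/4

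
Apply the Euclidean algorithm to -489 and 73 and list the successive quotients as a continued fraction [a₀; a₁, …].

[-7; 3, 3, 7]

⌊-489/73⌋ = -7, remainder 22
⌊73/22⌋ = 3, remainder 7
⌊22/7⌋ = 3, remainder 1
⌊7/1⌋ = 7, remainder 0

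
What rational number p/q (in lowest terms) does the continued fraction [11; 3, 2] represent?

79/7

a_0 = 11: 11/1
a_1 = 3: 34/3
a_2 = 2: 79/7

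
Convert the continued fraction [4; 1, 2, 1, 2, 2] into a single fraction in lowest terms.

Build up convergents one term at a time:
a_0 = 4: 4/1
a_1 = 1: 5/1
a_2 = 2: 14/3
a_3 = 1: 19/4
a_4 = 2: 52/11
a_5 = 2: 123/26

123/26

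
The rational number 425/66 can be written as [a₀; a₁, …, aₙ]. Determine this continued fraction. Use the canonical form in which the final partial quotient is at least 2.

Run the Euclidean algorithm, recording each quotient:
425 ÷ 66 → quotient 6, remainder 29
66 ÷ 29 → quotient 2, remainder 8
29 ÷ 8 → quotient 3, remainder 5
8 ÷ 5 → quotient 1, remainder 3
5 ÷ 3 → quotient 1, remainder 2
3 ÷ 2 → quotient 1, remainder 1
2 ÷ 1 → quotient 2, remainder 0

[6; 2, 3, 1, 1, 1, 2]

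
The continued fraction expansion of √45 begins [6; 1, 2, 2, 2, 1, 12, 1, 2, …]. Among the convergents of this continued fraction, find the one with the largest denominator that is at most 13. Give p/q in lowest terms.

47/7

a_0 = 6: 6/1  (≤ bound)
a_1 = 1: 7/1  (≤ bound)
a_2 = 2: 20/3  (≤ bound)
a_3 = 2: 47/7  (≤ bound)
a_4 = 2: 114/17  (> 13, stop)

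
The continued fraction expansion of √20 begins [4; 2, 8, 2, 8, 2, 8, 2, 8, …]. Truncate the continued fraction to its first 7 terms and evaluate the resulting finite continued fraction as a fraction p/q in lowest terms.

a_0 = 4: 4/1
a_1 = 2: 9/2
a_2 = 8: 76/17
a_3 = 2: 161/36
a_4 = 8: 1364/305
a_5 = 2: 2889/646
a_6 = 8: 24476/5473

24476/5473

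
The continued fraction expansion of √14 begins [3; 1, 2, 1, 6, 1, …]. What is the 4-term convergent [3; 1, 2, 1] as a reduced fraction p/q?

15/4

a_0 = 3: 3/1
a_1 = 1: 4/1
a_2 = 2: 11/3
a_3 = 1: 15/4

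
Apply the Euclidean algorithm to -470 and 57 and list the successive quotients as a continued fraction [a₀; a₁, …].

-470 = -9·57 + 43, so a_0 = -9
57 = 1·43 + 14, so a_1 = 1
43 = 3·14 + 1, so a_2 = 3
14 = 14·1 + 0, so a_3 = 14

[-9; 1, 3, 14]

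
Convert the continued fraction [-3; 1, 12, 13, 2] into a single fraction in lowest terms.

a_0 = -3: -3/1
a_1 = 1: -2/1
a_2 = 12: -27/13
a_3 = 13: -353/170
a_4 = 2: -733/353

-733/353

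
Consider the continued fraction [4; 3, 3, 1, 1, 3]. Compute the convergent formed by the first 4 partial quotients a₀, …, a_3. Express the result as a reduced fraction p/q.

56/13

Start with 1.
3 + 1/(1/1) = 3 + 1/1 = 4/1
3 + 1/(4/1) = 3 + 1/4 = 13/4
4 + 1/(13/4) = 4 + 4/13 = 56/13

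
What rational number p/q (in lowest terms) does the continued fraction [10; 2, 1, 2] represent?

83/8

Compute successive convergents:
a_0 = 10: 10/1
a_1 = 2: 21/2
a_2 = 1: 31/3
a_3 = 2: 83/8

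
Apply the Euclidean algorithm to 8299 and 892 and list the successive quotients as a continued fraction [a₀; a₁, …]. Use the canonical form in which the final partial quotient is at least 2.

Repeatedly divide and take the remainder:
8299 = 9·892 + 271, so a_0 = 9
892 = 3·271 + 79, so a_1 = 3
271 = 3·79 + 34, so a_2 = 3
79 = 2·34 + 11, so a_3 = 2
34 = 3·11 + 1, so a_4 = 3
11 = 11·1 + 0, so a_5 = 11

[9; 3, 3, 2, 3, 11]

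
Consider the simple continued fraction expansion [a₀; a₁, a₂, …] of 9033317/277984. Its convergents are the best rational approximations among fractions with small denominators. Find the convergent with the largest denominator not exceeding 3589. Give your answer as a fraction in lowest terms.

15533/478

a_0 = 32: 32/1  (≤ bound)
a_1 = 2: 65/2  (≤ bound)
a_2 = 59: 3867/119  (≤ bound)
a_3 = 3: 11666/359  (≤ bound)
a_4 = 1: 15533/478  (≤ bound)
a_5 = 10: 166996/5139  (> 3589, stop)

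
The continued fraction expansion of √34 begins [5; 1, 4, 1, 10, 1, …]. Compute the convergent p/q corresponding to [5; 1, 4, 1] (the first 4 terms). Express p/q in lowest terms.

35/6

a_0 = 5: 5/1
a_1 = 1: 6/1
a_2 = 4: 29/5
a_3 = 1: 35/6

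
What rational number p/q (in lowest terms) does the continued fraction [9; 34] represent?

Start with 34.
9 + 1/(34/1) = 9 + 1/34 = 307/34

307/34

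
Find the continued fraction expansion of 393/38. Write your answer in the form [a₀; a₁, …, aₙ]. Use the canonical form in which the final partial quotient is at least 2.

[10; 2, 1, 12]

393 ÷ 38 → quotient 10, remainder 13
38 ÷ 13 → quotient 2, remainder 12
13 ÷ 12 → quotient 1, remainder 1
12 ÷ 1 → quotient 12, remainder 0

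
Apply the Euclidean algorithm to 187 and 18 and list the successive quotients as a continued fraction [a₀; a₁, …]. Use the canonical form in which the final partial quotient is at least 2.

[10; 2, 1, 1, 3]

187 ÷ 18 → quotient 10, remainder 7
18 ÷ 7 → quotient 2, remainder 4
7 ÷ 4 → quotient 1, remainder 3
4 ÷ 3 → quotient 1, remainder 1
3 ÷ 1 → quotient 3, remainder 0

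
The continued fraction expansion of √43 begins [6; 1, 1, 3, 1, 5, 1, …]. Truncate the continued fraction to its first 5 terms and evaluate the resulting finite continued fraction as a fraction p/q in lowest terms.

59/9

Start with 1.
3 + 1/(1/1) = 3 + 1/1 = 4/1
1 + 1/(4/1) = 1 + 1/4 = 5/4
1 + 1/(5/4) = 1 + 4/5 = 9/5
6 + 1/(9/5) = 6 + 5/9 = 59/9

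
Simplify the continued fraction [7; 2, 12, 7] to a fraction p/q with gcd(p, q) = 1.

1324/177

Use the convergent recurrence hₖ = aₖ·hₖ₋₁ + hₖ₋₂ (and likewise for the denominators kₖ):
a_0 = 7: 7/1
a_1 = 2: 15/2
a_2 = 12: 187/25
a_3 = 7: 1324/177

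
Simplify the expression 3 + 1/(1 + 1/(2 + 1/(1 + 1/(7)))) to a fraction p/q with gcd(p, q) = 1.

116/31

a_0 = 3: 3/1
a_1 = 1: 4/1
a_2 = 2: 11/3
a_3 = 1: 15/4
a_4 = 7: 116/31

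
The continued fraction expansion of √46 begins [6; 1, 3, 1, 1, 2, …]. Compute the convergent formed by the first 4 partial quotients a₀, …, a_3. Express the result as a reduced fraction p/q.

34/5

Compute successive convergents:
a_0 = 6: 6/1
a_1 = 1: 7/1
a_2 = 3: 27/4
a_3 = 1: 34/5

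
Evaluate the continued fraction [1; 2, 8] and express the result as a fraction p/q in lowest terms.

a_0 = 1: 1/1
a_1 = 2: 3/2
a_2 = 8: 25/17

25/17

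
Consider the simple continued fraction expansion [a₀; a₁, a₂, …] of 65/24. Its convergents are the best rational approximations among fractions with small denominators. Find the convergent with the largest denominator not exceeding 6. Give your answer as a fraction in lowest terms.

8/3

a_0 = 2: 2/1  (≤ bound)
a_1 = 1: 3/1  (≤ bound)
a_2 = 2: 8/3  (≤ bound)
a_3 = 2: 19/7  (> 6, stop)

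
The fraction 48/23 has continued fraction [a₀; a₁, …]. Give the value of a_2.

2

⌊48/23⌋ = 2, remainder 2
⌊23/2⌋ = 11, remainder 1
⌊2/1⌋ = 2, remainder 0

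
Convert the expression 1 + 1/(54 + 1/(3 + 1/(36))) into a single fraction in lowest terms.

6031/5922

Start with 36.
3 + 1/(36/1) = 3 + 1/36 = 109/36
54 + 1/(109/36) = 54 + 36/109 = 5922/109
1 + 1/(5922/109) = 1 + 109/5922 = 6031/5922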